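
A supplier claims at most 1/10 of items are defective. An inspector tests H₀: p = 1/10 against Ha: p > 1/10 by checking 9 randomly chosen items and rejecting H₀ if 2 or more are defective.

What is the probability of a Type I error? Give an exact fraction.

α = P(reject H₀ | H₀ true) = P(S ≥ 2 | p = 1/10), S ~ Binomial(9, 1/10).
Computing the lower-tail complement: 1 − 387420489/500000000 = 112579511/500000000.

112579511/500000000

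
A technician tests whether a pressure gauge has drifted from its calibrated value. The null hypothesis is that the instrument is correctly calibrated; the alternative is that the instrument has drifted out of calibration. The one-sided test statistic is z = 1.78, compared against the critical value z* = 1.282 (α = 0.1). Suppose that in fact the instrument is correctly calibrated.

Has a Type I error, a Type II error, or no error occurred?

Type I error

Since z = 1.78 > z* = 1.282, H₀ is rejected.
H₀ is true (actually the instrument is correctly calibrated).
Rejecting a true H₀ is a Type I error.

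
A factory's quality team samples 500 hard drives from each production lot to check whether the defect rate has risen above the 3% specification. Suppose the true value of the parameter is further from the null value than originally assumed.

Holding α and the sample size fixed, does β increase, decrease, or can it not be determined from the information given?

It decreases.

The further the true parameter sits from the null value, the more of the Ha sampling distribution falls in the rejection region.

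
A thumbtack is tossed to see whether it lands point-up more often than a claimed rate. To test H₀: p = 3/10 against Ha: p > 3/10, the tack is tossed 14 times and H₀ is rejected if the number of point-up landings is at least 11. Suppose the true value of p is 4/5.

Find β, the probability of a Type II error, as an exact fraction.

Under the alternative p = 4/5, K ~ Binomial(14, 4/5); β is the probability the test does not reject, P(K < 11).
Summing C(14,j)·(4/5)^j·(1/5)^{14-j} for j = 0..10 gives 1842102761/6103515625.

1842102761/6103515625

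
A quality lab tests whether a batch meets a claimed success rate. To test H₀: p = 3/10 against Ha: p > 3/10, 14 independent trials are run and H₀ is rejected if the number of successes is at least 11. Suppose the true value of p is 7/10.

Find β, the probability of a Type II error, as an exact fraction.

Under the alternative p = 7/10, S ~ Binomial(14, 7/10); β is the probability the test does not reject, P(S < 11).
Summing C(14,j)·(7/10)^j·(3/10)^{14-j} for j = 0..10 gives 32241628521117/50000000000000.

32241628521117/50000000000000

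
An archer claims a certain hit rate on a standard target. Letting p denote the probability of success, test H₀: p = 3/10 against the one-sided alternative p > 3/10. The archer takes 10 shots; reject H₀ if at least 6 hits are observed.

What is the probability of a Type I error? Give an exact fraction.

236744937/5000000000

α = P(reject H₀ | H₀ true) = P(X ≥ 6 | p = 3/10), with X ~ Binomial(10, 3/10).
Summing C(10,j)(3/10)^j(7/10)^{10−j} for j = 6,…,10 gives 236744937/5000000000.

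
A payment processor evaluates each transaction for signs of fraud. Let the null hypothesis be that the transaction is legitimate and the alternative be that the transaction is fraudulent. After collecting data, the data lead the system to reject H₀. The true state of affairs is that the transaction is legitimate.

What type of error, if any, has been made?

Type I error

H₀ was rejected, but H₀ is actually true.
Rejecting a true null hypothesis is a Type I error (false positive).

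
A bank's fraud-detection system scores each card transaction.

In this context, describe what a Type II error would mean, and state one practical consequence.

With the conventional null hypothesis that the transaction is legitimate:
A Type II error is failing to reject H₀ when H₀ is false.
Here that means approving the transaction when actually the transaction is fraudulent.

A Type II error would mean concluding that the transaction is legitimate (or at least failing to establish that the transaction is fraudulent) when in fact the transaction is fraudulent. Consequence: a fraudulent charge goes through and the bank absorbs the loss.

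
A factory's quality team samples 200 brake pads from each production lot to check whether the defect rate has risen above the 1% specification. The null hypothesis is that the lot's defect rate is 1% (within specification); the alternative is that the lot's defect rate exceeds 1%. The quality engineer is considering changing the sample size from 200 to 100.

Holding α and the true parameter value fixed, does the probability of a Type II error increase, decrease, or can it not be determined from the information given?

It increases.

With less data the test statistic is noisier; under Ha, more outcomes land inside the acceptance region.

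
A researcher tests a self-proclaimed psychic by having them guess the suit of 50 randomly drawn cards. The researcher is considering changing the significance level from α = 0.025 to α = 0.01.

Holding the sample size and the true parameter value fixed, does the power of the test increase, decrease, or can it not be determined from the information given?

It decreases.

Lowering α raises the bar for rejection; under Ha, the test now fails to reject on outcomes it previously would have rejected.
Since power = 1 − β and β increases, power decreases.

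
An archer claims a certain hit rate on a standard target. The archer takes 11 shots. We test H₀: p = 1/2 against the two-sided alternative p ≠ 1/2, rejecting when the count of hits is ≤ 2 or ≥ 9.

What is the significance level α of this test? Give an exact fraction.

67/1024

The significance level is the null-hypothesis probability of the rejection region {≤2} ∪ {≥9}.
Each tail has probability (1 + 11 + 55)/2048; doubling gives α = 134/2048 = 67/1024.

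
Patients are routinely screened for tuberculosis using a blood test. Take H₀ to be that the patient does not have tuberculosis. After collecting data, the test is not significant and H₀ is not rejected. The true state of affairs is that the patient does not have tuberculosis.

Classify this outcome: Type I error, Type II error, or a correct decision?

No error — this is a correct decision.

The test retained a true H₀ — the decision matches the true state.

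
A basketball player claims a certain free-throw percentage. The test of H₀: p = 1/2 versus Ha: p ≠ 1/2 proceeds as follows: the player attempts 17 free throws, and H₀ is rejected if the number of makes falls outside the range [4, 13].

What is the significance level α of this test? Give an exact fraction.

417/32768

The significance level is the null-hypothesis probability of the rejection region {≤3} ∪ {≥14}.
Each tail has probability (1 + 17 + 136 + 680)/131072; doubling gives α = 1668/131072 = 417/32768.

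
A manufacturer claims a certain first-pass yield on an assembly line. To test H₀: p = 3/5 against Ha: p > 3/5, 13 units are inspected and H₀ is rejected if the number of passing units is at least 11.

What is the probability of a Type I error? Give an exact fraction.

70681653/1220703125

The Type I error probability is α = P(K ≥ 11) computed under H₀, where K ~ Binomial(13, 3/5).
P(K ≥ 11) = Σ_{j=11}^{13} C(13,j)·(3/5)^j·(2/5)^{13-j} = 70681653/1220703125.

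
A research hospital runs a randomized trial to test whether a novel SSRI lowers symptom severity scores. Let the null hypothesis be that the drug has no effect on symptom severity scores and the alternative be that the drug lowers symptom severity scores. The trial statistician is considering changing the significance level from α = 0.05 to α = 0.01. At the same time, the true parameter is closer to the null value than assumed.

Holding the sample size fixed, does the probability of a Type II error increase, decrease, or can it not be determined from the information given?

Tightening α shrinks the rejection region. When Ha holds, fewer sample outcomes clear the stricter threshold, so more fall in the acceptance region. A smaller true effect puts the Ha sampling distribution closer to H₀, so more of it falls in the non-rejection region. Both changes push β in the same direction.

It increases.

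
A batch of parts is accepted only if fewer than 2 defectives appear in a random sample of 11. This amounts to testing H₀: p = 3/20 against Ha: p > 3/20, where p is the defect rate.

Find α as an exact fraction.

2080006099551/4096000000000

Under H₀, Y ~ Binomial(11, 3/20); the Type I error rate is P(Y ≥ 2).
Via the complement, α = 1 − Σ_{j=0}^{1} C(11,j)(3/20)^j(17/20)^{11-j} = 2080006099551/4096000000000.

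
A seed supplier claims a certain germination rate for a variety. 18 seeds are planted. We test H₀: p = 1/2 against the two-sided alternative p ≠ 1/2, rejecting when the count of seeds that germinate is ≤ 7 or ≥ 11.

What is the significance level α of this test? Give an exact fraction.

Under H₀, K ~ Binomial(18, 1/2); α is the probability of landing in either tail, P(K ≤ 7) + P(K ≥ 11).
By symmetry, α = 2·P(K ≤ 7) = 2·(1 + 18 + 153 + 816 + 3060 + 8568 + 18564 + 31824)/262144 = 126008/262144 = 15751/32768.

15751/32768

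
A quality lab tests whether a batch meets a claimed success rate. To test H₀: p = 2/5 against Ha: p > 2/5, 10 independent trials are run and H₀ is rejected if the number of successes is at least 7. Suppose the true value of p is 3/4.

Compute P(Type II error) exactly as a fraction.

β = P(fail to reject H₀ | Ha true) = P(Y ≤ 6 | p = 3/4), Y ~ Binomial(10, 3/4).
Summing C(10,j)·(3/4)^j·(1/4)^{10-j} for j = 0..6 gives 58753/262144.

58753/262144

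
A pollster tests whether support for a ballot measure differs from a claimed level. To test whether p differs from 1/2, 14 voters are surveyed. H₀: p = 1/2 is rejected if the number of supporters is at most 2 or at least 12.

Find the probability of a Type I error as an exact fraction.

53/4096

α = P(Y ≤ 2 or Y ≥ 12 | p = 1/2), Y ~ Binomial(14, 1/2).
The two tails are symmetric, so α = 2·(1 + 14 + 91)/2^14 = 212/16384 = 53/4096.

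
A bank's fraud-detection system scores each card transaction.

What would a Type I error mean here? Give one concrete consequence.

A Type I error would mean concluding that the transaction is fraudulent when in fact the transaction is legitimate. Consequence: a legitimate purchase is declined and the customer's card is frozen.

With the conventional null hypothesis that the transaction is legitimate:
A Type I error is rejecting H₀ when H₀ is true.
Here that means blocking the transaction and freezing the card when actually the transaction is legitimate.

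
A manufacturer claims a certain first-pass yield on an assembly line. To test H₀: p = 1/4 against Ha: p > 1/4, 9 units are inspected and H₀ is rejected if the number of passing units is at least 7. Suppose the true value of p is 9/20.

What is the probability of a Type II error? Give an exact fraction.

30407271323/32000000000

Under the alternative p = 9/20, Y ~ Binomial(9, 9/20); β is the probability the test does not reject, P(Y < 7).
Adding the binomial probabilities P(Y=0)+…+P(Y=6) at p = 9/20 gives 30407271323/32000000000.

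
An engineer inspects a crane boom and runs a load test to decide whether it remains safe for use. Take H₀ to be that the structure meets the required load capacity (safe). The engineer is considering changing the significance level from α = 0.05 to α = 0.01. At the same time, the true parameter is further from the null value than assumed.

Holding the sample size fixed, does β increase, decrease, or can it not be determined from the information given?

The first change alone would make β increase; the second alone would make β decrease. Which effect dominates depends on the magnitudes, which are not given.

Cannot be determined from the information given.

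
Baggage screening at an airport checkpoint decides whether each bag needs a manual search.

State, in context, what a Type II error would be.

With the conventional null hypothesis that the bag contains no prohibited items:
A Type II error is failing to reject H₀ when H₀ is false.
Here that means letting the bag through when actually the bag contains a prohibited item.

A Type II error would mean concluding that the bag contains no prohibited items (or at least failing to establish that the bag contains a prohibited item) when in fact the bag contains a prohibited item.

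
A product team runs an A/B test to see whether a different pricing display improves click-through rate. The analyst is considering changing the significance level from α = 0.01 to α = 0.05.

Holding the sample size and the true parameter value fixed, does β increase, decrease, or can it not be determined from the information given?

Relaxing α lowers the evidence threshold; under Ha, outcomes that previously fell short now trigger rejection.

It decreases.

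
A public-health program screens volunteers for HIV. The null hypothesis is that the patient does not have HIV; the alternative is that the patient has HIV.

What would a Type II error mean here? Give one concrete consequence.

A Type II error would mean concluding that the patient does not have HIV (or at least failing to establish that the patient has HIV) when in fact the patient has HIV. Consequence: a patient with HIV is told they are healthy and receives no treatment.

A Type II error is failing to reject H₀ when H₀ is false.
Here that means clearing the patient as negative when actually the patient has HIV.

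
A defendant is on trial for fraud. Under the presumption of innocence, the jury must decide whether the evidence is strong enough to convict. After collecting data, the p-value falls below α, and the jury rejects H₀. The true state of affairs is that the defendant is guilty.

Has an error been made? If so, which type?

The conventional null hypothesis here is that the defendant is innocent.
The test rejected a false H₀ — the decision matches the true state.

No error — this is a correct decision.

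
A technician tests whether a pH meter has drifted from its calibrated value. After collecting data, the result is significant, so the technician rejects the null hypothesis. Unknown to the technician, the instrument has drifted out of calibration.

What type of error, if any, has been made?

No error (correct decision).

The conventional null hypothesis here is that the instrument is correctly calibrated.
The test rejected a false H₀ — the decision matches the true state.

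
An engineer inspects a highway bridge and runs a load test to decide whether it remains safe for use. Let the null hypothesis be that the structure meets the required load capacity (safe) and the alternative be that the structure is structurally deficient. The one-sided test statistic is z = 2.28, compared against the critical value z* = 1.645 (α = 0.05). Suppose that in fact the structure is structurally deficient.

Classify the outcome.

No error — this is a correct decision.

Since z = 2.28 > z* = 1.645, H₀ is rejected.
H₀ is false (actually the structure is structurally deficient).
The decision matches the true state — no error.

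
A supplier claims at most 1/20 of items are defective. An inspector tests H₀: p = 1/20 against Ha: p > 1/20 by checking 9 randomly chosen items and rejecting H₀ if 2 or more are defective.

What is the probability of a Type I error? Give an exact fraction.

9115058713/128000000000

The significance level is the probability, assuming p = 1/20, of seeing 2 or more defectives in 9 draws.
α = 1 − P(K ≤ 1) = 1 − 118884941287/128000000000 = 9115058713/128000000000.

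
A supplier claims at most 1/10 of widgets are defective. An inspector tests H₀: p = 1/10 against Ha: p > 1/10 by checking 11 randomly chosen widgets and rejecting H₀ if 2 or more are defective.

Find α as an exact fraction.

α = P(reject H₀ | H₀ true) = P(Y ≥ 2 | p = 1/10), Y ~ Binomial(11, 1/10).
Computing the lower-tail complement: 1 − 3486784401/5000000000 = 1513215599/5000000000.

1513215599/5000000000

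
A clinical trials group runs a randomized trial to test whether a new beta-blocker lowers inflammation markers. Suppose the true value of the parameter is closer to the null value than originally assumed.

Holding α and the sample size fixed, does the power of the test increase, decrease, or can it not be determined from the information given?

A smaller departure from H₀ means the test statistic under Ha is distributed closer to where it would be under H₀; rejection becomes less likely.
Since power = 1 − β and β increases, power decreases.

It decreases.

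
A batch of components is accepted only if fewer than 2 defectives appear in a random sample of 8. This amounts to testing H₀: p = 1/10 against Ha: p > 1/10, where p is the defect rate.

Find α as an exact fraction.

18689527/100000000

α = P(reject H₀ | H₀ true) = P(K ≥ 2 | p = 1/10), K ~ Binomial(8, 1/10).
α = 1 − P(K ≤ 1) = 1 − 81310473/100000000 = 18689527/100000000.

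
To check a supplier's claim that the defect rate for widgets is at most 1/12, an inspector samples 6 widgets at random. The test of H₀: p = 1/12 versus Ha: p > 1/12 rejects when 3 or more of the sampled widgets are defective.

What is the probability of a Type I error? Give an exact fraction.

Under H₀, X ~ Binomial(6, 1/12); the Type I error rate is P(X ≥ 3).
Computing the lower-tail complement: 1 − 1478741/1492992 = 14251/1492992.

14251/1492992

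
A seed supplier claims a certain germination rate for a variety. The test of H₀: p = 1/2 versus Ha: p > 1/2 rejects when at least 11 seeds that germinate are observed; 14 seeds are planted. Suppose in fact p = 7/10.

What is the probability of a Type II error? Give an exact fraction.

32241628521117/50000000000000

β = P(fail to reject H₀ | Ha true) = P(K ≤ 10 | p = 7/10), K ~ Binomial(14, 7/10).
Summing C(14,j)·(7/10)^j·(3/10)^{14-j} for j = 0..10 gives 32241628521117/50000000000000.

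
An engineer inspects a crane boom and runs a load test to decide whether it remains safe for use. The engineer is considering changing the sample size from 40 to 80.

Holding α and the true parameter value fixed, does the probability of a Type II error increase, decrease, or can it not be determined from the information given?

A larger sample reduces the standard error, pulling the sampling distribution under Ha further from the non-rejection region.

It decreases.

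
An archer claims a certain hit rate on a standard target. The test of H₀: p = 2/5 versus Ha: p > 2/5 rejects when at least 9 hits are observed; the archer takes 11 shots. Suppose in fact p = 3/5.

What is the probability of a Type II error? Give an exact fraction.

A Type II error is failing to reject when Ha holds: with p = 3/5, β = P(Y ≤ 8).
Equivalently, β = 1 − P(Y ≥ 9) = 8604328/9765625.

8604328/9765625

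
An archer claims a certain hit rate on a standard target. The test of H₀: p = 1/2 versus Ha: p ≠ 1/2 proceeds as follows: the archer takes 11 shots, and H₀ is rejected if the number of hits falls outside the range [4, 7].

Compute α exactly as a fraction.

The significance level is the null-hypothesis probability of the rejection region {≤3} ∪ {≥8}.
The two tails are symmetric, so α = 2·(1 + 11 + 55 + 165)/2^11 = 464/2048 = 29/128.

29/128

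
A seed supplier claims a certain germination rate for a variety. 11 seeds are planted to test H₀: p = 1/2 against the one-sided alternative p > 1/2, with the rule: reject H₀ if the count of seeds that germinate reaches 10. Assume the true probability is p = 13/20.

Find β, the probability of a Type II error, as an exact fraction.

19239273573359/20480000000000

A Type II error is failing to reject when Ha holds: with p = 13/20, β = P(S ≤ 9).
Adding the binomial probabilities P(S=0)+…+P(S=9) at p = 13/20 gives 19239273573359/20480000000000.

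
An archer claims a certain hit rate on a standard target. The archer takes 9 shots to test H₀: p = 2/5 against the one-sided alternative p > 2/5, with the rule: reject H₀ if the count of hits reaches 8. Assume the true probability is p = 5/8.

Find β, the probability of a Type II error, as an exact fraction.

3803679/4194304

A Type II error is failing to reject when Ha holds: with p = 5/8, β = P(X ≤ 7).
Equivalently, β = 1 − P(X ≥ 8) = 3803679/4194304.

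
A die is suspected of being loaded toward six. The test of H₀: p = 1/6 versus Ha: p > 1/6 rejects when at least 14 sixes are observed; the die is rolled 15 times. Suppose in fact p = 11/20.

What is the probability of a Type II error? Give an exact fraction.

16356278262148423407/16384000000000000000

β = P(fail to reject H₀ | Ha true) = P(X ≤ 13 | p = 11/20), X ~ Binomial(15, 11/20).
Summing C(15,j)·(11/20)^j·(9/20)^{15-j} for j = 0..13 gives 16356278262148423407/16384000000000000000.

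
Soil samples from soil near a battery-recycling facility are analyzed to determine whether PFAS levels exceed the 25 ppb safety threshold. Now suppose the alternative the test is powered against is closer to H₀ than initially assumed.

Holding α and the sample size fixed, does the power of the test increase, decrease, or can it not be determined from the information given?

It decreases.

When the true parameter is near the null value, the test has a harder time distinguishing Ha from H₀.
Since power = 1 − β and β increases, power decreases.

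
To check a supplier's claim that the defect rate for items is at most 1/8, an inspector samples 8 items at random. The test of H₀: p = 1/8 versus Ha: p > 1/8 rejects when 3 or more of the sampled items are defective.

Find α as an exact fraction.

1129899/16777216

Under H₀, K ~ Binomial(8, 1/8); the Type I error rate is P(K ≥ 3).
α = 1 − P(K ≤ 2) = 1 − 15647317/16777216 = 1129899/16777216.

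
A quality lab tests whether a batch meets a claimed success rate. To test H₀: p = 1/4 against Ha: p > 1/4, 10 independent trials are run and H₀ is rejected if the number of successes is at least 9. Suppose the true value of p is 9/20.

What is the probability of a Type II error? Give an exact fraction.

10193896961809/10240000000000

β = P(fail to reject H₀ | Ha true) = P(S ≤ 8 | p = 9/20), S ~ Binomial(10, 9/20).
Equivalently, β = 1 − P(S ≥ 9) = 10193896961809/10240000000000.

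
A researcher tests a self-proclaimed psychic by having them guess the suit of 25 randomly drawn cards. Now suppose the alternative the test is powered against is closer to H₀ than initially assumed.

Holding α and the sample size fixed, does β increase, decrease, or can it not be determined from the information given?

It increases.

When the true parameter is near the null value, the test has a harder time distinguishing Ha from H₀.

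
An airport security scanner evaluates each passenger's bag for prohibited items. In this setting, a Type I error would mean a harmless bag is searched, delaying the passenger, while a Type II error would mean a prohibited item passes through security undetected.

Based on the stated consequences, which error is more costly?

Type II error

The Type II consequence (a prohibited item passes through security undetected) is more severe than the Type I consequence (a harmless bag is searched, delaying the passenger).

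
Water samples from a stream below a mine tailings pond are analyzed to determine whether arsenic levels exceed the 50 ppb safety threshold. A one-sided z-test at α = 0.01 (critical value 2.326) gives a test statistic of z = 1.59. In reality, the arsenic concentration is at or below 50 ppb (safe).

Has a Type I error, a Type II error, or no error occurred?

The conventional null hypothesis is that the arsenic concentration is at or below 50 ppb (safe).
Since z = 1.59 ≤ z* = 2.326, H₀ is not rejected.
H₀ is true (actually the arsenic concentration is at or below 50 ppb (safe)).
The decision matches the true state — no error.

No error (correct decision).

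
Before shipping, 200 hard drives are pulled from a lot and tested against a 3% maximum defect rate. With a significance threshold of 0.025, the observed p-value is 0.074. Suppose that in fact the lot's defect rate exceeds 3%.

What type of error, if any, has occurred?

The conventional null hypothesis is that the lot's defect rate is 3% (within specification).
Since p = 0.074 ≥ α = 0.025, H₀ is not rejected.
H₀ is false (actually the lot's defect rate exceeds 3%).
Failing to reject a false H₀ is a Type II error.

Type II error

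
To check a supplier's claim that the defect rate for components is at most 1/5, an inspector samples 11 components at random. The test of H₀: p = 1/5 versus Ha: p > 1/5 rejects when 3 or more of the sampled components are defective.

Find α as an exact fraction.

Under H₀, Y ~ Binomial(11, 1/5); the Type I error rate is P(Y ≥ 3).
Computing the lower-tail complement: 1 − 6029312/9765625 = 3736313/9765625.

3736313/9765625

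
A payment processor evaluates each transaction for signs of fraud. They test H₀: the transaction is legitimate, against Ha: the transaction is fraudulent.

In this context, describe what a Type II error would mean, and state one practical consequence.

A Type II error would mean concluding that the transaction is legitimate (or at least failing to establish that the transaction is fraudulent) when in fact the transaction is fraudulent. Consequence: a fraudulent charge goes through and the bank absorbs the loss.

A Type II error is failing to reject H₀ when H₀ is false.
Here that means approving the transaction when actually the transaction is fraudulent.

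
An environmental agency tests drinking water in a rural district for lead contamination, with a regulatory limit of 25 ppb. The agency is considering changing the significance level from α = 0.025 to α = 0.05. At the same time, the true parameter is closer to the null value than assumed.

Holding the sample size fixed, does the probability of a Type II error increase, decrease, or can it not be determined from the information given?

The first change alone would make β decrease; the second alone would make β increase. Which effect dominates depends on the magnitudes, which are not given.

Cannot be determined from the information given.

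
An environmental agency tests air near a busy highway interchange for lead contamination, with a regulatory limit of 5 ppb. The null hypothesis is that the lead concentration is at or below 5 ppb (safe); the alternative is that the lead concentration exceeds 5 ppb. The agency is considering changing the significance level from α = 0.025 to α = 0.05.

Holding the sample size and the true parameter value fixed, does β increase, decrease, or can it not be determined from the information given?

It decreases.

With a larger α the critical value moves toward the center, so more of the Ha sampling distribution lies in the rejection region.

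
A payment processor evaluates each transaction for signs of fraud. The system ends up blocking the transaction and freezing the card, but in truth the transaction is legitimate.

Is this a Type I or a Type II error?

The null hypothesis here is that the transaction is legitimate.
'Blocking the transaction and freezing the card' corresponds to rejecting H₀.
H₀ was rejected but H₀ is true — a Type I error (false positive).

Type I error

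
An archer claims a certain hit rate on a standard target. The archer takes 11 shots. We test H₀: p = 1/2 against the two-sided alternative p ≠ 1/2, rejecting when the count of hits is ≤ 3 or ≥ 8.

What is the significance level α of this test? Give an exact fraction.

29/128

The significance level is the null-hypothesis probability of the rejection region {≤3} ∪ {≥8}.
The two tails are symmetric, so α = 2·(1 + 11 + 55 + 165)/2^11 = 464/2048 = 29/128.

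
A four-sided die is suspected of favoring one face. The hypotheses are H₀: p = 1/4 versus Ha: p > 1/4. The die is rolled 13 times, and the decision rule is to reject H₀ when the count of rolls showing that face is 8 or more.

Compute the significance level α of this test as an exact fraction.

α = P(reject H₀ | H₀ true) = P(X ≥ 8 | p = 1/4), with X ~ Binomial(13, 1/4).
P(X ≥ 8) = Σ_{j=8}^{13} C(13,j)·(1/4)^j·(3/4)^{13-j} = 23695/4194304.

23695/4194304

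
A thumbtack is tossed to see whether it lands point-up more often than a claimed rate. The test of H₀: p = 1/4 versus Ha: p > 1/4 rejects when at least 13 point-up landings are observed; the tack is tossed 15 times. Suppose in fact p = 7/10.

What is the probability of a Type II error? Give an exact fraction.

873172285377237/1000000000000000

Under the alternative p = 7/10, X ~ Binomial(15, 7/10); β is the probability the test does not reject, P(X < 13).
Adding the binomial probabilities P(X=0)+…+P(X=12) at p = 7/10 gives 873172285377237/1000000000000000.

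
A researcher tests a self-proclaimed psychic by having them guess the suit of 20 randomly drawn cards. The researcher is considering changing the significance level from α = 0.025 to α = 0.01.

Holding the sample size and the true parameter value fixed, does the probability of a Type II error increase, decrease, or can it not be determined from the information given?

It increases.

Tightening α shrinks the rejection region. When Ha holds, fewer sample outcomes clear the stricter threshold, so more fall in the acceptance region.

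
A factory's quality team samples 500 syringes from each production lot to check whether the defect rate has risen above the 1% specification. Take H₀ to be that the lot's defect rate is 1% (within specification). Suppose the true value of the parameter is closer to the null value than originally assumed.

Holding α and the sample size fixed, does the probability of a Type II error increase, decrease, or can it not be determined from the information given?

When the true parameter is near the null value, the test has a harder time distinguishing Ha from H₀.

It increases.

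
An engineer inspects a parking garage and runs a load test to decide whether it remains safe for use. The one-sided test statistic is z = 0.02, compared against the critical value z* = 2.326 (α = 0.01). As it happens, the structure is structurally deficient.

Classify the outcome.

Type II error

The conventional null hypothesis is that the structure meets the required load capacity (safe).
Since z = 0.02 ≤ z* = 2.326, H₀ is not rejected.
H₀ is false (actually the structure is structurally deficient).
Failing to reject a false H₀ is a Type II error.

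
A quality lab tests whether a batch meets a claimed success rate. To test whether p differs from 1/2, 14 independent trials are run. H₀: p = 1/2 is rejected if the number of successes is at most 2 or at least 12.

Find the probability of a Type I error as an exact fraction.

53/4096

Under H₀, Y ~ Binomial(14, 1/2); α is the probability of landing in either tail, P(Y ≤ 2) + P(Y ≥ 12).
The two tails are symmetric, so α = 2·(1 + 14 + 91)/2^14 = 212/16384 = 53/4096.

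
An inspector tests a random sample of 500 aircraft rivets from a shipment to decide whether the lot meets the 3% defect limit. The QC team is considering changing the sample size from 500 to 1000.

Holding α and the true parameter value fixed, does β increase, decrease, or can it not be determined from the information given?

It decreases.

More data shrinks sampling variability; the test statistic under Ha concentrates further from the null value, making rejection more likely.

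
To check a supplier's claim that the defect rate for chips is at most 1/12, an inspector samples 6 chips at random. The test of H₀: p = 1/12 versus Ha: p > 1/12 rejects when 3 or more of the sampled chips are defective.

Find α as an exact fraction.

The significance level is the probability, assuming p = 1/12, of seeing 3 or more defectives in 6 draws.
α = 1 − P(S ≤ 2) = 1 − 1478741/1492992 = 14251/1492992.

14251/1492992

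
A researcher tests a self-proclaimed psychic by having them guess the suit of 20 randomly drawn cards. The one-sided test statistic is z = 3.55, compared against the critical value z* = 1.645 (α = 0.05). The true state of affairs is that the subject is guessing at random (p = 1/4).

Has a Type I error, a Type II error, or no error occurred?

Type I error

The conventional null hypothesis is that the subject is guessing at random (p = 1/4).
Since z = 3.55 > z* = 1.645, H₀ is rejected.
H₀ is true (actually the subject is guessing at random (p = 1/4)).
Rejecting a true H₀ is a Type I error.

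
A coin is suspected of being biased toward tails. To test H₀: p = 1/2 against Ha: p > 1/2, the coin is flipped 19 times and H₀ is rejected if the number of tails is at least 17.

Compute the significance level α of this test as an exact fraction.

191/524288

α = P(reject H₀ | H₀ true) = P(S ≥ 17 | p = 1/2), with S ~ Binomial(19, 1/2).
That's C(19,17) + C(19,18) + C(19,19) over 2^19, i.e. (171 + 19 + 1)/524288 = 191/524288.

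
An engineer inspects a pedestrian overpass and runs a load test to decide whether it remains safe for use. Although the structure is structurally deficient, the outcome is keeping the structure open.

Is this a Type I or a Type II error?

The null hypothesis here is that the structure meets the required load capacity (safe).
'Keeping the structure open' corresponds to failing to reject H₀.
H₀ was not rejected but H₀ is false — a Type II error (false negative).

Type II error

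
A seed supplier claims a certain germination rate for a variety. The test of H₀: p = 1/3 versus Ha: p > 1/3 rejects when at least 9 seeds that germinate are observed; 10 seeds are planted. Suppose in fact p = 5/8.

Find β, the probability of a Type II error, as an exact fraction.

1005382449/1073741824

A Type II error is failing to reject when Ha holds: with p = 5/8, β = P(Y ≤ 8).
Summing C(10,j)·(5/8)^j·(3/8)^{10-j} for j = 0..8 gives 1005382449/1073741824.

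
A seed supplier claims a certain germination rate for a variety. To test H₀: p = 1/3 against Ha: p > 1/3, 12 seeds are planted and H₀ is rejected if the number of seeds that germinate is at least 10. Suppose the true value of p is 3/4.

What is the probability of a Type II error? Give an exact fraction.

β = P(fail to reject H₀ | Ha true) = P(K ≤ 9 | p = 3/4), K ~ Binomial(12, 3/4).
Adding the binomial probabilities P(K=0)+…+P(K=9) at p = 3/4 gives 10222777/16777216.

10222777/16777216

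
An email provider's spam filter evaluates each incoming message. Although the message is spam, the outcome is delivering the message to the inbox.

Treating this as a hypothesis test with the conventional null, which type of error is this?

Type II error

The null hypothesis here is that the message is legitimate (not spam).
'Delivering the message to the inbox' corresponds to failing to reject H₀.
H₀ was not rejected but H₀ is false — a Type II error (false negative).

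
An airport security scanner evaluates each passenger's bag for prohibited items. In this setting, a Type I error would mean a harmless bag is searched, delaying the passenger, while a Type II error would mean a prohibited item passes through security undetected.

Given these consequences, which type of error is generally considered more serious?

Type II error

The Type II consequence (a prohibited item passes through security undetected) is more severe than the Type I consequence (a harmless bag is searched, delaying the passenger).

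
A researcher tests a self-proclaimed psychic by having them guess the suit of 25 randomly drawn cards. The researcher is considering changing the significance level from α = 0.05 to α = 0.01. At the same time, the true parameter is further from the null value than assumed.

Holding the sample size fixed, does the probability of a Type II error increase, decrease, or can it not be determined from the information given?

Cannot be determined from the information given.

The first change alone would make β increase; the second alone would make β decrease. Which effect dominates depends on the magnitudes, which are not given.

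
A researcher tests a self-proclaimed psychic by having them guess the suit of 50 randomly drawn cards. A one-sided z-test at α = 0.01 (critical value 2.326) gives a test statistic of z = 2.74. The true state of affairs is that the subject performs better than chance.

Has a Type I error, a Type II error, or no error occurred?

Neither — the decision is correct.

The conventional null hypothesis is that the subject is guessing at random (p = 1/4).
Since z = 2.74 > z* = 2.326, H₀ is rejected.
H₀ is false (actually the subject performs better than chance).
The decision matches the true state — no error.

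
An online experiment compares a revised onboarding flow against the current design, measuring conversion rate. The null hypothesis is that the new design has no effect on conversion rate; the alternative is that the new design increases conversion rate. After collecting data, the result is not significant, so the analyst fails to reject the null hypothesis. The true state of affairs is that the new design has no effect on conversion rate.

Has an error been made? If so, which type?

The test retained a true H₀ — the decision matches the true state.

No error (correct decision).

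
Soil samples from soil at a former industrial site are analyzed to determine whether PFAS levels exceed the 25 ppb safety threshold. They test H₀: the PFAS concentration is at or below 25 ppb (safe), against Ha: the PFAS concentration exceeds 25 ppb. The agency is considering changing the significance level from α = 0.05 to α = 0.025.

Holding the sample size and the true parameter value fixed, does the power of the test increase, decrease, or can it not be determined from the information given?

It decreases.

Lowering α raises the bar for rejection; under Ha, the test now fails to reject on outcomes it previously would have rejected.
Since power = 1 − β and β increases, power decreases.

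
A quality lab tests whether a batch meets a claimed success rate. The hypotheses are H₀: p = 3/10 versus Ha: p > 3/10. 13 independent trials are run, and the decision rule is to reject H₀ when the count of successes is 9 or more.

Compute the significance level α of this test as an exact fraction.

8061940287/2000000000000

Under H₀, Y ~ Binomial(13, 3/10), and α = P(Y ≥ 9).
Adding the binomial terms for j = 9 through 13 with p = 3/10 yields 8061940287/2000000000000.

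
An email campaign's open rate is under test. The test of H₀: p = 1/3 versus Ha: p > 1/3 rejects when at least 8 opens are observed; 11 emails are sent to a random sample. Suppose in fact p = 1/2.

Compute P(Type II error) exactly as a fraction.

Under the alternative p = 1/2, Y ~ Binomial(11, 1/2); β is the probability the test does not reject, P(Y < 8).
Equivalently, β = 1 − P(Y ≥ 8) = 227/256.

227/256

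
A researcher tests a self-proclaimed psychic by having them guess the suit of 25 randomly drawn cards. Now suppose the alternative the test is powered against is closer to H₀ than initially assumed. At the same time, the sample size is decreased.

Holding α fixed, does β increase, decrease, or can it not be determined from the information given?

It increases.

A smaller departure from H₀ means the test statistic under Ha is distributed closer to where it would be under H₀; rejection becomes less likely. Reducing n widens both sampling distributions, so the test has less ability to distinguish Ha from H₀. Both changes push β in the same direction.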